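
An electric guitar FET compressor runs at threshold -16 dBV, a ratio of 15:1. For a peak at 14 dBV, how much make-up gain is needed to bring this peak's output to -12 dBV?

The peak compresses to -16 + 30/15 = -14 dBV.
To reach -12 dBV requires -12 − (-14) = 2 dB of make-up.

2 dB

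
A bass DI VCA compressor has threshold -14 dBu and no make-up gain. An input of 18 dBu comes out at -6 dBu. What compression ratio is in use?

Input overshoot = 18 − (-14) = 32 dB; output overshoot = -6 − (-14) = 8 dB.
Ratio = 32 / 8 = 4.

4:1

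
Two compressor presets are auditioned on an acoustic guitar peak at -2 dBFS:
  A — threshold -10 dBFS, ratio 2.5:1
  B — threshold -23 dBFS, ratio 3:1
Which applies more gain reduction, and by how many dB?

B, by 9.2 dB

A: GR = 8 − 8/2.5 = 4.8 dB.
B: GR = 21 − 21/3 = 14 dB.
B reduces 9.2 dB more.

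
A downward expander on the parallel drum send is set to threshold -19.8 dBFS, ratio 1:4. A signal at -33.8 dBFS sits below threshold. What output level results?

-75.8 dBFS

Undershoot = (-19.8) − (-33.8) = 14 dB.
At 1:4, that expands to 56 dB under threshold.
Output = -19.8 − 56 = -75.8 dBFS.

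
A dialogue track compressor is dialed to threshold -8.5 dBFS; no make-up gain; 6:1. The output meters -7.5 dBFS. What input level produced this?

-2.5 dBFS

The compressed level sits -7.5 − (-8.5) = 1 dB over threshold.
Before 6:1 compression the overshoot was 1 × 6 = 6 dB, so input = -8.5 + 6 = -2.5 dBFS.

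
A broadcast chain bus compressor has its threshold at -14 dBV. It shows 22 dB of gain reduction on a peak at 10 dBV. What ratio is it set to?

Input overshoot = 10 − (-14) = 24 dB.
Output overshoot = 24 − 22 = 2 dB.
Ratio = input overshoot / output overshoot = 24 / 2 = 12.

12:1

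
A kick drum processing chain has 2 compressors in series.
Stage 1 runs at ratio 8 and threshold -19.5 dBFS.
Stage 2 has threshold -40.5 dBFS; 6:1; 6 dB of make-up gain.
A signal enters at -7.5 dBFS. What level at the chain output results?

-30.75 dBFS

Stage 1: 12 dB above -19.5 dBFS, reduced 8:1 to 1.5 dB above → -18 dBFS.
Stage 2: -18 dBFS is 22.5 dB over -40.5 dBFS; at 6:1 that becomes 3.75 dB over, giving -36.75 dBFS; +6 dB make-up → -30.75 dBFS.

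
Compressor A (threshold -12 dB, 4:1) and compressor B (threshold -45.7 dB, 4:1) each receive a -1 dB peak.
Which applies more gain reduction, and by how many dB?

A: 11 dB over, compressed to 2.75 dB over, so 8.25 dB of GR.
B: 44.7 dB over, compressed to 11.175 dB over, so 33.525 dB of GR.
B reduces 25.275 dB more.

B, by 25.275 dB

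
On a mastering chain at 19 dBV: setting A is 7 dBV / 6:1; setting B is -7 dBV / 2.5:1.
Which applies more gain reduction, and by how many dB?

A: overshoot 12 dB → output overshoot 2 dB → GR 10 dB.
B: overshoot 26 dB → output overshoot 10.4 dB → GR 15.6 dB.
B reduces 5.6 dB more.

B, by 5.6 dB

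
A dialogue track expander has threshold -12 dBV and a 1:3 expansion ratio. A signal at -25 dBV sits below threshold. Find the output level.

Undershoot = (-12) − (-25) = 13 dB.
At 1:3, that expands to 39 dB under threshold.
Output = -12 − 39 = -51 dBV.

-51 dBV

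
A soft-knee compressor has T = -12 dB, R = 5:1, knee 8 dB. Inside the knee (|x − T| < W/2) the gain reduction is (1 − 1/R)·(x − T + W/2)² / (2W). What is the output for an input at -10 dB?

-11.8 dB

x − T + W/2 = -10 − (-12) + 4 = 6.
GR = (1 − 1/5) × 6² / 16 = 0.8 × 36 / 16 = 1.8 dB.
Output = -10 − 1.8 = -11.8 dB.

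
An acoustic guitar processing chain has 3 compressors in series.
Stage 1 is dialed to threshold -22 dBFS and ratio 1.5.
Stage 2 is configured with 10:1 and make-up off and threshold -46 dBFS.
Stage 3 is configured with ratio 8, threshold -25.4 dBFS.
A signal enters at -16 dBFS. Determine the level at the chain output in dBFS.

-43.2 dBFS

Stage 1: -16 dBFS is 6 dB over -22 dBFS; at 1.5:1 that becomes 4 dB over, giving -18 dBFS.
Stage 2: 28 dB above -46 dBFS, reduced 10:1 to 2.8 dB above → -43.2 dBFS.
Stage 3: -43.2 dBFS ≤ -25.4 dBFS, so stage 3 doesn't engage; output -43.2 dBFS.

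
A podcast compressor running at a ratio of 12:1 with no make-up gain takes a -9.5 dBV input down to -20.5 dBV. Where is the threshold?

-21.5 dBV

Input is 12 dB above T (since output overshoot × R = input overshoot: (-20.5 − T)·12 = -9.5 − T gives T = -21.5 dBV).
Check: -21.5 + (-9.5 − (-21.5))/12 = -21.5 + 1 = -20.5 dBV. ✓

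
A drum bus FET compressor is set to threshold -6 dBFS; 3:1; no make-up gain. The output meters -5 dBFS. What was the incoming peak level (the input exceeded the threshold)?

Post-compression overshoot = -5 − (-6) = 1 dB.
Input overshoot = R × output overshoot = 3 dB → input = -6 + 3 = -3 dBFS.

-3 dBFS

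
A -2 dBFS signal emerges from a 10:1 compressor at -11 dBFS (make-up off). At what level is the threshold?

Gain reduction = -2 − (-11) = 9 dB; output overshoot = GR / (R − 1) = 9 / 9 = 1 dB.
Threshold = output − output overshoot = -11 − 1 = -12 dBFS.

-12 dBFS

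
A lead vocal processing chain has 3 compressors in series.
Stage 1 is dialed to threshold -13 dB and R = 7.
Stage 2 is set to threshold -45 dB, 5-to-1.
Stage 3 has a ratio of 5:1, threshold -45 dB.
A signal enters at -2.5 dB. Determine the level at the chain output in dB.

-43.66 dB

Stage 1: 10.5 dB above -13 dB, reduced 7:1 to 1.5 dB above → -11.5 dB.
Stage 2: -11.5 dB is 33.5 dB over -45 dB; at 5:1 that becomes 6.7 dB over, giving -38.3 dB.
Stage 3: 6.7 dB above -45 dB, reduced 5:1 to 1.34 dB above → -43.66 dB.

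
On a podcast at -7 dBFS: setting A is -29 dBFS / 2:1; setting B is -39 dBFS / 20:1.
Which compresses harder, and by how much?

A: overshoot 22 dB → output overshoot 11 dB → GR 11 dB.
B: overshoot 32 dB → output overshoot 1.6 dB → GR 30.4 dB.
B reduces 19.4 dB more.

B, by 19.4 dB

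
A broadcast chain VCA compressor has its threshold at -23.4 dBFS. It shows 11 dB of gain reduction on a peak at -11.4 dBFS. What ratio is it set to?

12:1

Input overshoot = -11.4 − (-23.4) = 12 dB.
Output overshoot = 12 − 11 = 1 dB.
Ratio = input overshoot / output overshoot = 12 / 1 = 12.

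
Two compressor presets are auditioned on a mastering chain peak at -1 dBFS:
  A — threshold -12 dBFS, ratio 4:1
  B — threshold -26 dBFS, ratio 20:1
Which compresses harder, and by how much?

A: GR = 11 − 11/4 = 8.25 dB.
B: GR = 25 − 25/20 = 23.75 dB.
B applies 15.5 dB more gain reduction.

B, by 15.5 dB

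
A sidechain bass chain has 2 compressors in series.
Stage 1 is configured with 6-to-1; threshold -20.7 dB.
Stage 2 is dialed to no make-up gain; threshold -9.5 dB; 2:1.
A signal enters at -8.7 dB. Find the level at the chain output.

-18.7 dB

Stage 1: 12 dB above -20.7 dB, reduced 6:1 to 2 dB above → -18.7 dB.
Stage 2: -18.7 dB is at or below the -9.5 dB threshold — no compression; output -18.7 dB.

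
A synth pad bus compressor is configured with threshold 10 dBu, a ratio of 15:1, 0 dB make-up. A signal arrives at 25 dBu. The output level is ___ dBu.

25 dBu sits 15 dB over threshold.
The 15 dB excess becomes 1 dB after 15:1 reduction.
So the level is 10 + 1 = 11 dBu.

11 dBu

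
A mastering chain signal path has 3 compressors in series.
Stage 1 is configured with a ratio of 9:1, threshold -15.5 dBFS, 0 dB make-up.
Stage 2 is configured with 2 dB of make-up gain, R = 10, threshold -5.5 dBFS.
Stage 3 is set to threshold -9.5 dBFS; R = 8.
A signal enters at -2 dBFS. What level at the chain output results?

-12 dBFS

Stage 1: overshoot 13.5 dB → 13.5/9 = 1.5 dB → -14 dBFS.
Stage 2: -14 dBFS ≤ -5.5 dBFS, so stage 2 doesn't engage; make-up brings it to -12 dBFS.
Stage 3: -12 dBFS ≤ -9.5 dBFS, so stage 3 doesn't engage; output -12 dBFS.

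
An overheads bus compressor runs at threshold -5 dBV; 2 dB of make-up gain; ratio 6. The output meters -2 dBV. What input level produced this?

1 dBV

Stripping the +2 dB make-up gives -4 dBV at the gain stage.
The compressed level sits -4 − (-5) = 1 dB over threshold.
Before 6:1 compression the overshoot was 1 × 6 = 6 dB, so input = -5 + 6 = 1 dBV.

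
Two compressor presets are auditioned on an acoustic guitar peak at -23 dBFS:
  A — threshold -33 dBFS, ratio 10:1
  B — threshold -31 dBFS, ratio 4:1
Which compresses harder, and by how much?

A: GR = 10 − 10/10 = 9 dB.
B: GR = 8 − 8/4 = 6 dB.
A applies 3 dB more gain reduction.

A, by 3 dB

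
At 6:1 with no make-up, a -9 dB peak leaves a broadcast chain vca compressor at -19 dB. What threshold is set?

-21 dB

Input is 12 dB above T (since output overshoot × R = input overshoot: (-19 − T)·6 = -9 − T gives T = -21 dB).
Check: -21 + (-9 − (-21))/6 = -21 + 2 = -19 dB. ✓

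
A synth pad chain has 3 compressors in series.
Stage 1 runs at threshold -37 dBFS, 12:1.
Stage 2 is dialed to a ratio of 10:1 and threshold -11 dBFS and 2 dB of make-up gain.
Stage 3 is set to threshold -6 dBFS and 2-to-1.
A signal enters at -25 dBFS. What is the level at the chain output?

-34 dBFS

Stage 1: overshoot 12 dB → 12/12 = 1 dB → -36 dBFS.
Stage 2: -36 dBFS is at or below the -11 dBFS threshold — no compression; make-up brings it to -34 dBFS.
Stage 3: -34 dBFS is at or below the -6 dBFS threshold — no compression; output -34 dBFS.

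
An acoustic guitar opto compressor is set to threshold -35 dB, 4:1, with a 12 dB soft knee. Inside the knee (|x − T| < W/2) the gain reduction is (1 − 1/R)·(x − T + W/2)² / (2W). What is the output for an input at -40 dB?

x − T + W/2 = -40 − (-35) + 6 = 1.
GR = (1 − 1/4) × 1² / 24 = 0.75 × 1 / 24 = 0.03125 dB.
Output = -40 − 0.03125 = -40.03125 dB.

-40.03125 dB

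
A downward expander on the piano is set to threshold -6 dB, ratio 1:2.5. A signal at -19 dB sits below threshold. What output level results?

Below threshold, a 1:2.5 expander applies gain = (2.5−1)×(T − x) of attenuation.
(2.5−1) × 13 = 19.5 dB, so output = -19 − 19.5 = -38.5 dB.

-38.5 dB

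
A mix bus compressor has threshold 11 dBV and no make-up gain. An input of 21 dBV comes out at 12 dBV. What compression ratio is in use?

Input overshoot = 21 − 11 = 10 dB; output overshoot = 12 − 11 = 1 dB.
Ratio = 10 / 1 = 10.

10:1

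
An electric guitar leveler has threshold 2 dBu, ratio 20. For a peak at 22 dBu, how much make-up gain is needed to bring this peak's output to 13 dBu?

Without make-up, output = threshold + overshoot/20 = 2 + 1 = 3 dBu.
Gap to target: 10 dB.

10 dB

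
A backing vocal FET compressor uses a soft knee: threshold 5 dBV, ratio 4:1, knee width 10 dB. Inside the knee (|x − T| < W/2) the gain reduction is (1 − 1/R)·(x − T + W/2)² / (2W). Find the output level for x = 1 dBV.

0.9625 dBV

x − T + W/2 = 1 − 5 + 5 = 1.
GR = (1 − 1/4) × 1² / 20 = 0.75 × 1 / 20 = 0.0375 dB.
Output = 1 − 0.0375 = 0.9625 dBV.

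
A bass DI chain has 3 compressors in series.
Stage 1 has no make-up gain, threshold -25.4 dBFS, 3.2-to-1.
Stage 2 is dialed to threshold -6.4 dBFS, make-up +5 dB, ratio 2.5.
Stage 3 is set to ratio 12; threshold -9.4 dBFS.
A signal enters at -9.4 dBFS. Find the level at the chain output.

-15.4 dBFS

Stage 1: overshoot 16 dB → 16/3.2 = 5 dB → -20.4 dBFS.
Stage 2: -20.4 dBFS is at or below the -6.4 dBFS threshold — no compression; make-up brings it to -15.4 dBFS.
Stage 3: -15.4 dBFS is at or below the -9.4 dBFS threshold — no compression; output -15.4 dBFS.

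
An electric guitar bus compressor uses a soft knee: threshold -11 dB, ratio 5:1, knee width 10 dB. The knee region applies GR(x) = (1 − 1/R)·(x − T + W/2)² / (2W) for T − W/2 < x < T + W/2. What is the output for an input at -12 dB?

-12.64 dB

x − T + W/2 = -12 − (-11) + 5 = 4.
GR = (1 − 1/5) × 4² / 20 = 0.8 × 16 / 20 = 0.64 dB.
Output = -12 − 0.64 = -12.64 dB.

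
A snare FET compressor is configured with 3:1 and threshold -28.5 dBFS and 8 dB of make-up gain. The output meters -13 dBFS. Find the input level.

-6 dBFS

Before make-up, the level was -13 − 8 = -21 dBFS.
Post-compression overshoot = -21 − (-28.5) = 7.5 dB.
Before 3:1 compression the overshoot was 7.5 × 3 = 22.5 dB, so input = -28.5 + 22.5 = -6 dBFS.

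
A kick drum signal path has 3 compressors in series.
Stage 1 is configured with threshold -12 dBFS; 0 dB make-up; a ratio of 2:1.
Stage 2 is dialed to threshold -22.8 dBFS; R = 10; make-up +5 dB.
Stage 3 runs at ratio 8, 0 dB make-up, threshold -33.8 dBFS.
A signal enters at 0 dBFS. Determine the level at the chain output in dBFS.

Stage 1: 0 dBFS is 12 dB over -12 dBFS; at 2:1 that becomes 6 dB over, giving -6 dBFS.
Stage 2: -6 dBFS is 16.8 dB over -22.8 dBFS; at 10:1 that becomes 1.68 dB over, giving -21.12 dBFS; +5 dB make-up → -16.12 dBFS.
Stage 3: overshoot 17.68 dB → 17.68/8 = 2.21 dB → -31.59 dBFS.

-31.59 dBFS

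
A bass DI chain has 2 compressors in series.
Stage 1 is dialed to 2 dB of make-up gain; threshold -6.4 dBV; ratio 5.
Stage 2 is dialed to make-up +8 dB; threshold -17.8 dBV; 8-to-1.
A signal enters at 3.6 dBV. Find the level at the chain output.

-7.875 dBV

Stage 1: overshoot 10 dB → 10/5 = 2 dB → -4.4 dBV; +2 dB make-up → -2.4 dBV.
Stage 2: overshoot 15.4 dB → 15.4/8 = 1.925 dB → -15.875 dBV; +8 dB make-up → -7.875 dBV.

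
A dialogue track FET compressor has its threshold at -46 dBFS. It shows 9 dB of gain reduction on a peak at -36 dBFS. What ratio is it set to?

Input overshoot = -36 − (-46) = 10 dB.
Output overshoot = 10 − 9 = 1 dB.
Ratio = input overshoot / output overshoot = 10 / 1 = 10.

10:1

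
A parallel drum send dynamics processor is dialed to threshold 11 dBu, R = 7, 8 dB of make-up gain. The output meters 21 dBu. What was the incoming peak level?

25 dBu

Remove make-up: 21 − 8 = 13 dBu.
The compressed level sits 13 − 11 = 2 dB over threshold.
Before 7:1 compression the overshoot was 2 × 7 = 14 dB, so input = 11 + 14 = 25 dBu.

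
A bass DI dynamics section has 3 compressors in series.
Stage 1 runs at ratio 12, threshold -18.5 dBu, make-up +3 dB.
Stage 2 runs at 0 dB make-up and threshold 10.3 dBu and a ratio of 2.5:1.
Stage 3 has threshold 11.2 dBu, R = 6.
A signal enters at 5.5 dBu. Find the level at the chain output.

-13.5 dBu

Stage 1: 5.5 dBu is 24 dB over -18.5 dBu; at 12:1 that becomes 2 dB over, giving -16.5 dBu; +3 dB make-up → -13.5 dBu.
Stage 2: -13.5 dBu ≤ 10.3 dBu, so stage 2 doesn't engage; output -13.5 dBu.
Stage 3: -13.5 dBu is at or below the 11.2 dBu threshold — no compression; output -13.5 dBu.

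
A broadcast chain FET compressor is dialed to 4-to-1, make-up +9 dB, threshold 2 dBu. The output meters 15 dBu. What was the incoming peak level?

Stripping the +9 dB make-up gives 6 dBu at the gain stage.
The compressed level sits 6 − 2 = 4 dB over threshold.
Before 4:1 compression the overshoot was 4 × 4 = 16 dB, so input = 2 + 16 = 18 dBu.

18 dBu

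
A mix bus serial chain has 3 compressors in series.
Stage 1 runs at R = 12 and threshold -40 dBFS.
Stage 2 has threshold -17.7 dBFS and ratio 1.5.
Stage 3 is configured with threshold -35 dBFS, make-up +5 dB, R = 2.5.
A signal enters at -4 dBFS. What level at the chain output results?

Stage 1: overshoot 36 dB → 36/12 = 3 dB → -37 dBFS.
Stage 2: below threshold (-37 ≤ -17.7); passes unchanged; output -37 dBFS.
Stage 3: -37 dBFS is at or below the -35 dBFS threshold — no compression; make-up brings it to -32 dBFS.

-32 dBFS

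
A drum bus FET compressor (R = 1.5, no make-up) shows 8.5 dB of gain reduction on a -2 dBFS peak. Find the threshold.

-27.5 dBFS

Input is 25.5 dB above T (since output overshoot × R = input overshoot: (-10.5 − T)·1.5 = -2 − T gives T = -27.5 dBFS).
Check: -27.5 + (-2 − (-27.5))/1.5 = -27.5 + 17 = -10.5 dBFS. ✓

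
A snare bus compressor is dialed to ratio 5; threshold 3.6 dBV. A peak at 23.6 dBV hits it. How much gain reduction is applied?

The signal is 20 dB above threshold.
At 5:1, output sits 20/5 = 4 dB above threshold.
So the signal is attenuated by 20 − 4 = 16 dB.

16 dB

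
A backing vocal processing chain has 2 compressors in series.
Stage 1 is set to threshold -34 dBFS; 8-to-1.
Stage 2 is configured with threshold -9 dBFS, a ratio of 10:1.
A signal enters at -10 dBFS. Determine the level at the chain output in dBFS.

-31 dBFS

Stage 1: 24 dB above -34 dBFS, reduced 8:1 to 3 dB above → -31 dBFS.
Stage 2: -31 dBFS is at or below the -9 dBFS threshold — no compression; output -31 dBFS.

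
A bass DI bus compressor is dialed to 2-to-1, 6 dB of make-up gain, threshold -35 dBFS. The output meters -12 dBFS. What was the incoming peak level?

Remove make-up: -12 − 6 = -18 dBFS.
Post-compression overshoot = -18 − (-35) = 17 dB.
Undo the ratio: input overshoot = 17 × 2 = 34 dB, giving input = -1 dBFS.

-1 dBFS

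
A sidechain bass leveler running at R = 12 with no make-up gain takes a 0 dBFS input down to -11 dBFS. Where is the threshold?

-12 dBFS

Let T be the threshold. Output overshoot = (input overshoot)/R, so -11 − T = (0 − T)/12.
12·(-11 − T) = 0 − T → 11·T = -132 − 0 = -132.
T = -132/11 = -12 dBFS.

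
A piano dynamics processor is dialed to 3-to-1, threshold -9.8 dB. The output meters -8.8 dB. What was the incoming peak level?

-6.8 dB

Post-compression overshoot = -8.8 − (-9.8) = 1 dB.
Before 3:1 compression the overshoot was 1 × 3 = 3 dB, so input = -9.8 + 3 = -6.8 dB.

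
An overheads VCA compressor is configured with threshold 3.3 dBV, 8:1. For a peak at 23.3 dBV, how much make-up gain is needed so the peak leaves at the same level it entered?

The peak compresses to 3.3 + 20/8 = 5.8 dBV.
To reach 23.3 dBV requires 23.3 − 5.8 = 17.5 dB of make-up.

17.5 dB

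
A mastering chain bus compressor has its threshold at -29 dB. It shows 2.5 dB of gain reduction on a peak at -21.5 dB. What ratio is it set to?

1.5:1

Input overshoot = -21.5 − (-29) = 7.5 dB.
Output overshoot = 7.5 − 2.5 = 5 dB.
Ratio = input overshoot / output overshoot = 7.5 / 5 = 1.5.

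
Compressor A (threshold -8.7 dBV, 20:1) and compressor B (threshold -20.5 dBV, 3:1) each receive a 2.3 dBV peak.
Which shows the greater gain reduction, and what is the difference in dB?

B, by 4.75 dB

A: overshoot 11 dB → output overshoot 0.55 dB → GR 10.45 dB.
B: overshoot 22.8 dB → output overshoot 7.6 dB → GR 15.2 dB.
Difference: 4.75 dB in favour of B.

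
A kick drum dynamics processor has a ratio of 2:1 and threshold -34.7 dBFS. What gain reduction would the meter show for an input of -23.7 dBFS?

-23.7 dBFS exceeds the threshold by 11 dB.
At 2:1, output sits 11/2 = 5.5 dB above threshold.
So the signal is attenuated by 11 − 5.5 = 5.5 dB.

5.5 dB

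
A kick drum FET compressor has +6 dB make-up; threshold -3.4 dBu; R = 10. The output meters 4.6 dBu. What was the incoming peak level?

Before make-up, the level was 4.6 − 6 = -1.4 dBu.
That's 2 dB above the -3.4 dBu threshold.
Before 10:1 compression the overshoot was 2 × 10 = 20 dB, so input = -3.4 + 20 = 16.6 dBu.

16.6 dBu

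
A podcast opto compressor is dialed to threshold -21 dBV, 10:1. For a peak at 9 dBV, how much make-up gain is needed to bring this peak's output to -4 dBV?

14 dB

Without make-up, output = threshold + overshoot/10 = -21 + 3 = -18 dBV.
Gap to target: 14 dB.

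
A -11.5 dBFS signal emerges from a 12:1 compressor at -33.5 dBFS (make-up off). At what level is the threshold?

-35.5 dBFS

Let T be the threshold. Output overshoot = (input overshoot)/R, so -33.5 − T = (-11.5 − T)/12.
12·(-33.5 − T) = -11.5 − T → 11·T = -402 − (-11.5) = -390.5.
T = -390.5/11 = -35.5 dBFS.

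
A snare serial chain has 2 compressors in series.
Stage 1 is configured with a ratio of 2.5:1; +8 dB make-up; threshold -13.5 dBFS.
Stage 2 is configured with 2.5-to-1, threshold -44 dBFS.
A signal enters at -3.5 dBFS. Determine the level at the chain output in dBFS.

Stage 1: -3.5 dBFS is 10 dB over -13.5 dBFS; at 2.5:1 that becomes 4 dB over, giving -9.5 dBFS; +8 dB make-up → -1.5 dBFS.
Stage 2: overshoot 42.5 dB → 42.5/2.5 = 17 dB → -27 dBFS.

-27 dBFS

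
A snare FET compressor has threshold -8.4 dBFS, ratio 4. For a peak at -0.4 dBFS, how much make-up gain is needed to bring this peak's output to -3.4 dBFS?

The peak compresses to -8.4 + 8/4 = -6.4 dBFS.
To reach -3.4 dBFS requires -3.4 − (-6.4) = 3 dB of make-up.

3 dB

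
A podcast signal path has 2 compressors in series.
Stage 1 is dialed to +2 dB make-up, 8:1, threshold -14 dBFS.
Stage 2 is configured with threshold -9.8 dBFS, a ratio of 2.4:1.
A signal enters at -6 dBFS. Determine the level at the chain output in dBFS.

-11 dBFS

Stage 1: overshoot 8 dB → 8/8 = 1 dB → -13 dBFS; +2 dB make-up → -11 dBFS.
Stage 2: -11 dBFS ≤ -9.8 dBFS, so stage 2 doesn't engage; output -11 dBFS.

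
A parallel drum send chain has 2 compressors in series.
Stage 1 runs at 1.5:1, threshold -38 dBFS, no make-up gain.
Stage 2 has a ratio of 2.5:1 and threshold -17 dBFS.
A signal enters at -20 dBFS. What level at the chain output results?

Stage 1: -20 dBFS is 18 dB over -38 dBFS; at 1.5:1 that becomes 12 dB over, giving -26 dBFS.
Stage 2: -26 dBFS ≤ -17 dBFS, so stage 2 doesn't engage; output -26 dBFS.

-26 dBFS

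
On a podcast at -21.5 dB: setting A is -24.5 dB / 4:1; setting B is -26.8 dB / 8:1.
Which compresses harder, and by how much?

A: overshoot 3 dB → output overshoot 0.75 dB → GR 2.25 dB.
B: overshoot 5.3 dB → output overshoot 0.6625 dB → GR 4.6375 dB.
B reduces 2.3875 dB more.

B, by 2.3875 dB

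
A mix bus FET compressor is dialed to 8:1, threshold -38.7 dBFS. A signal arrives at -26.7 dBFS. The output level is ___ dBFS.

-37.2 dBFS

The input is 12 dB above the -38.7 dBFS threshold.
8:1 compression reduces that to 12/8 = 1.5 dB over.
So the level is -38.7 + 1.5 = -37.2 dBFS.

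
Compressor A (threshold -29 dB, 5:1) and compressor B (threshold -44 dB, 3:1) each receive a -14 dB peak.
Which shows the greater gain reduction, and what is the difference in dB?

A: GR = 15 − 15/5 = 12 dB.
B: GR = 30 − 30/3 = 20 dB.
B applies 8 dB more gain reduction.

B, by 8 dB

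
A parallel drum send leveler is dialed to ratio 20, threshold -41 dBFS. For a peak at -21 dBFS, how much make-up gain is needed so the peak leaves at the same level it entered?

19 dB

Without make-up, output = threshold + overshoot/20 = -41 + 1 = -40 dBFS.
Gap to target: 19 dB.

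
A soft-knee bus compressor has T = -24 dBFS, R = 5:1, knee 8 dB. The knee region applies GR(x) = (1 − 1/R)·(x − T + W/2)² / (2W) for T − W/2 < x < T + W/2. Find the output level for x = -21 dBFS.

-23.45 dBFS

x − T + W/2 = -21 − (-24) + 4 = 7.
GR = (1 − 1/5) × 7² / 16 = 0.8 × 49 / 16 = 2.45 dB.
Output = -21 − 2.45 = -23.45 dBFS.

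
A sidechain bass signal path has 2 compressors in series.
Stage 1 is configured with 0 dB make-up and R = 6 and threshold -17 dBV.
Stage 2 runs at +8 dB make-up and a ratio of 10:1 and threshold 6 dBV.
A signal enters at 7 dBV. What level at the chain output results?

-5 dBV

Stage 1: 24 dB above -17 dBV, reduced 6:1 to 4 dB above → -13 dBV.
Stage 2: -13 dBV ≤ 6 dBV, so stage 2 doesn't engage; make-up brings it to -5 dBV.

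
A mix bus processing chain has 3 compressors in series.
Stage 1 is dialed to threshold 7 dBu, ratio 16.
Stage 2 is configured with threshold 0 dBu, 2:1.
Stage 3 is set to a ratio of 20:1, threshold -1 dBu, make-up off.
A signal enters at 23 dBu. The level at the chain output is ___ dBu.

Stage 1: 16 dB above 7 dBu, reduced 16:1 to 1 dB above → 8 dBu.
Stage 2: overshoot 8 dB → 8/2 = 4 dB → 4 dBu.
Stage 3: overshoot 5 dB → 5/20 = 0.25 dB → -0.75 dBu.

-0.75 dBu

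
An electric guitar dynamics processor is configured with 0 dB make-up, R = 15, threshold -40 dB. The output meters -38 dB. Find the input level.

-10 dB

Post-compression overshoot = -38 − (-40) = 2 dB.
Before 15:1 compression the overshoot was 2 × 15 = 30 dB, so input = -40 + 30 = -10 dB.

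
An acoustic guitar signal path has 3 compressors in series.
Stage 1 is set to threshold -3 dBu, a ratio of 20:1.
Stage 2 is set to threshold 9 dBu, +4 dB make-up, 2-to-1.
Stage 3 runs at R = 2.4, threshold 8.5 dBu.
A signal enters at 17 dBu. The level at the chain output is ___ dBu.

Stage 1: 17 dBu is 20 dB over -3 dBu; at 20:1 that becomes 1 dB over, giving -2 dBu.
Stage 2: -2 dBu is at or below the 9 dBu threshold — no compression; make-up brings it to 2 dBu.
Stage 3: 2 dBu ≤ 8.5 dBu, so stage 3 doesn't engage; output 2 dBu.

2 dBu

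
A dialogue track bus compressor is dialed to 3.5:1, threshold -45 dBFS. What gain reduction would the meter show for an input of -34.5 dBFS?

Overshoot = -34.5 − (-45) = 10.5 dB.
After 3.5:1 compression the overshoot becomes 10.5/3.5 = 3 dB.
So the signal is attenuated by 10.5 − 3 = 7.5 dB.

7.5 dB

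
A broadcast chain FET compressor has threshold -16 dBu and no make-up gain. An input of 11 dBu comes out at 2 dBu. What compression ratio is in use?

1.5:1

Input overshoot = 11 − (-16) = 27 dB; output overshoot = 2 − (-16) = 18 dB.
Ratio = 27 / 18 = 1.5.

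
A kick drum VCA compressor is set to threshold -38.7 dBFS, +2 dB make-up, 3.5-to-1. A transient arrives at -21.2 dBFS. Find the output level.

-31.7 dBFS

The input is 17.5 dB above the -38.7 dBFS threshold.
At 3.5:1 the overshoot is divided by 3.5, leaving 5 dB above threshold.
So the level is -38.7 + 5 = -33.7 dBFS; make-up adds 2 dB, giving -31.7 dBFS.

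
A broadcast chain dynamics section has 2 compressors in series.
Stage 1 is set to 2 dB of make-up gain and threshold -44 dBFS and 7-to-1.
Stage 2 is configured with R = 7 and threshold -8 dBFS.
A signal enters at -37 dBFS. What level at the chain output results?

Stage 1: overshoot 7 dB → 7/7 = 1 dB → -43 dBFS; +2 dB make-up → -41 dBFS.
Stage 2: below threshold (-41 ≤ -8); passes unchanged; output -41 dBFS.

-41 dBFS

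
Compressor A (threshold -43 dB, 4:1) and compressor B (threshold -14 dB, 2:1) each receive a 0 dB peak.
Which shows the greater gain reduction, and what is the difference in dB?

A: GR = 43 − 43/4 = 32.25 dB.
B: GR = 14 − 14/2 = 7 dB.
A reduces 25.25 dB more.

A, by 25.25 dB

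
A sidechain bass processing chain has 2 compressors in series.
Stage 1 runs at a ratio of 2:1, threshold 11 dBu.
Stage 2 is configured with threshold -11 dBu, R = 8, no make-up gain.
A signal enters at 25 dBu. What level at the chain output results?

Stage 1: 25 dBu is 14 dB over 11 dBu; at 2:1 that becomes 7 dB over, giving 18 dBu.
Stage 2: 29 dB above -11 dBu, reduced 8:1 to 3.625 dB above → -7.375 dBu.

-7.375 dBu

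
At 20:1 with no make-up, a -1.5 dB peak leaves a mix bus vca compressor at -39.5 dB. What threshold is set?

-41.5 dB

Input is 40 dB above T (since output overshoot × R = input overshoot: (-39.5 − T)·20 = -1.5 − T gives T = -41.5 dB).
Check: -41.5 + (-1.5 − (-41.5))/20 = -41.5 + 2 = -39.5 dB. ✓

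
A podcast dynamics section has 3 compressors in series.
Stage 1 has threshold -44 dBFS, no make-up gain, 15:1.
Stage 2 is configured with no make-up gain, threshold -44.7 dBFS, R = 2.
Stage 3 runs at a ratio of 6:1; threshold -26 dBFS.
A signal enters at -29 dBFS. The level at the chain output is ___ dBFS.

Stage 1: 15 dB above -44 dBFS, reduced 15:1 to 1 dB above → -43 dBFS.
Stage 2: overshoot 1.7 dB → 1.7/2 = 0.85 dB → -43.85 dBFS.
Stage 3: -43.85 dBFS is at or below the -26 dBFS threshold — no compression; output -43.85 dBFS.

-43.85 dBFS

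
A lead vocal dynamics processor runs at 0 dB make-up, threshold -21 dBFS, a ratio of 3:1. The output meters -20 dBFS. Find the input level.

-18 dBFS

Post-compression overshoot = -20 − (-21) = 1 dB.
Undo the ratio: input overshoot = 1 × 3 = 3 dB, giving input = -18 dBFS.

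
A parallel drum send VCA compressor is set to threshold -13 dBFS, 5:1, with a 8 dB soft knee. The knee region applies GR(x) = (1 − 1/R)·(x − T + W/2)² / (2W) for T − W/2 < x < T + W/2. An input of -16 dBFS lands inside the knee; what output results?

-16.05 dBFS

x − T + W/2 = -16 − (-13) + 4 = 1.
GR = (1 − 1/5) × 1² / 16 = 0.8 × 1 / 16 = 0.05 dB.
Output = -16 − 0.05 = -16.05 dBFS.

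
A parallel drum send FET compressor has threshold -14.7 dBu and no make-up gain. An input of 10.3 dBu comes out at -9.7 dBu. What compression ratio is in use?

Input overshoot = 10.3 − (-14.7) = 25 dB; output overshoot = -9.7 − (-14.7) = 5 dB.
Ratio = 25 / 5 = 5.

5:1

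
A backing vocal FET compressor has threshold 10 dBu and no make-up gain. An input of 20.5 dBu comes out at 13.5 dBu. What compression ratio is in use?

Input overshoot = 20.5 − 10 = 10.5 dB; output overshoot = 13.5 − 10 = 3.5 dB.
Ratio = 10.5 / 3.5 = 3.

3:1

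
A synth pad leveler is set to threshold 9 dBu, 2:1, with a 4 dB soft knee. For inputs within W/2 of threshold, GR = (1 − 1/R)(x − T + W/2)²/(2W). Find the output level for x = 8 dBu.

7.9375 dBu

x − T + W/2 = 8 − 9 + 2 = 1.
GR = (1 − 1/2) × 1² / 8 = 0.5 × 1 / 8 = 0.0625 dB.
Output = 8 − 0.0625 = 7.9375 dBu.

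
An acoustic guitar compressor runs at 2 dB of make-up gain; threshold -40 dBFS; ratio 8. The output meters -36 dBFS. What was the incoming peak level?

Stripping the +2 dB make-up gives -38 dBFS at the gain stage.
Post-compression overshoot = -38 − (-40) = 2 dB.
Undo the ratio: input overshoot = 2 × 8 = 16 dB, giving input = -24 dBFS.

-24 dBFS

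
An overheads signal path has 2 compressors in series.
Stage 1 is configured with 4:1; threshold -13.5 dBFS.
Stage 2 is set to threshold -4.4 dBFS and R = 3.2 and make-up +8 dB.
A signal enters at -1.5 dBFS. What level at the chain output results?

-2.5 dBFS

Stage 1: -1.5 dBFS is 12 dB over -13.5 dBFS; at 4:1 that becomes 3 dB over, giving -10.5 dBFS.
Stage 2: -10.5 dBFS is at or below the -4.4 dBFS threshold — no compression; make-up brings it to -2.5 dBFS.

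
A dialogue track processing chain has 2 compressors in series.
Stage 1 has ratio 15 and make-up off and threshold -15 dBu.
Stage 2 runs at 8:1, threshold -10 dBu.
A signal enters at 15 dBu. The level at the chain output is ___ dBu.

Stage 1: overshoot 30 dB → 30/15 = 2 dB → -13 dBu.
Stage 2: -13 dBu ≤ -10 dBu, so stage 2 doesn't engage; output -13 dBu.

-13 dBu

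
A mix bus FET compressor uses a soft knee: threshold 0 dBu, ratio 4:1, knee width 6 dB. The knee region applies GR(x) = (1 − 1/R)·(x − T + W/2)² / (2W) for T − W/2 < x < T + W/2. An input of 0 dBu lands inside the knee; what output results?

-0.5625 dBu

x − T + W/2 = 0 − 0 + 3 = 3.
GR = (1 − 1/4) × 3² / 12 = 0.75 × 9 / 12 = 0.5625 dB.
Output = 0 − 0.5625 = -0.5625 dBu.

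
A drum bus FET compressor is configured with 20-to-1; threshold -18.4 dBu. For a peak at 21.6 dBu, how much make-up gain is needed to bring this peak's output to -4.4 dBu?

Without make-up, output = threshold + overshoot/20 = -18.4 + 2 = -16.4 dBu.
Gap to target: 12 dB.

12 dB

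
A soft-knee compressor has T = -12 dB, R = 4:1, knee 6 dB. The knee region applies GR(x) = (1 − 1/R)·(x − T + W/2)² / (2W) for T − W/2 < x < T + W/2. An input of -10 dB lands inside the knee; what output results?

-11.5625 dB

x − T + W/2 = -10 − (-12) + 3 = 5.
GR = (1 − 1/4) × 5² / 12 = 0.75 × 25 / 12 = 1.5625 dB.
Output = -10 − 1.5625 = -11.5625 dB.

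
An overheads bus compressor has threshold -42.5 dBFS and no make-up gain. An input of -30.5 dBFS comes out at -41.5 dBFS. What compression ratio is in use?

Input overshoot = -30.5 − (-42.5) = 12 dB; output overshoot = -41.5 − (-42.5) = 1 dB.
Ratio = 12 / 1 = 12.

12:1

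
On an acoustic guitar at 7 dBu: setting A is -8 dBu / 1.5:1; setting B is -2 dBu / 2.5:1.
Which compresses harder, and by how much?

A: GR = 15 − 15/1.5 = 5 dB.
B: GR = 9 − 9/2.5 = 5.4 dB.
B reduces 0.4 dB more.

B, by 0.4 dB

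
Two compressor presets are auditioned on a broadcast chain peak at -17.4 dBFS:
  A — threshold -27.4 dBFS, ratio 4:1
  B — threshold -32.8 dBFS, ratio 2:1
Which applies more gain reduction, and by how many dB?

A: GR = 10 − 10/4 = 7.5 dB.
B: GR = 15.4 − 15.4/2 = 7.7 dB.
B applies 0.2 dB more gain reduction.

B, by 0.2 dB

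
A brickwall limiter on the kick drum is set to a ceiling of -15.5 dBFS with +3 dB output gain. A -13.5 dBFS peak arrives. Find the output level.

The limiter clamps the peak to its -15.5 dBFS ceiling.
Output gain then adds 3 dB: -15.5 + 3 = -12.5 dBFS.

-12.5 dBFS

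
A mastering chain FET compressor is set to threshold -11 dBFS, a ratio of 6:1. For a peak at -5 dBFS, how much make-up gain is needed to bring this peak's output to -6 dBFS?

The peak compresses to -11 + 6/6 = -10 dBFS.
To reach -6 dBFS requires -6 − (-10) = 4 dB of make-up.

4 dB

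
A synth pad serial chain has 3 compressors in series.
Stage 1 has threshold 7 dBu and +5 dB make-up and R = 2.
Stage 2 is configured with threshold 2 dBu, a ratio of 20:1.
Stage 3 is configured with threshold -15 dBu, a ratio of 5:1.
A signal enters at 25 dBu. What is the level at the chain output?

-11.41 dBu

Stage 1: 18 dB above 7 dBu, reduced 2:1 to 9 dB above → 16 dBu; +5 dB make-up → 21 dBu.
Stage 2: 19 dB above 2 dBu, reduced 20:1 to 0.95 dB above → 2.95 dBu.
Stage 3: 17.95 dB above -15 dBu, reduced 5:1 to 3.59 dB above → -11.41 dBu.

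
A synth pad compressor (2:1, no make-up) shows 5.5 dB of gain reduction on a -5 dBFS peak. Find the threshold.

-16 dBFS

Gain reduction = -5 − (-10.5) = 5.5 dB; output overshoot = GR / (R − 1) = 5.5 / 1 = 5.5 dB.
Threshold = output − output overshoot = -10.5 − 5.5 = -16 dBFS.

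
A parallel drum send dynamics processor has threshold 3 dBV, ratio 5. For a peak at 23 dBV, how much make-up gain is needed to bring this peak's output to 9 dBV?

Overshoot 20 dB → 20/5 = 4 dB after compression, so the compressed level is 3 + 4 = 7 dBV.
Make-up = target − compressed = 9 − 7 = 2 dB.

2 dB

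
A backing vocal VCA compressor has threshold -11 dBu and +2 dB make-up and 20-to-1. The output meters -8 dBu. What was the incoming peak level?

9 dBu

Remove make-up: -8 − 2 = -10 dBu.
Post-compression overshoot = -10 − (-11) = 1 dB.
Input overshoot = R × output overshoot = 20 dB → input = -11 + 20 = 9 dBu.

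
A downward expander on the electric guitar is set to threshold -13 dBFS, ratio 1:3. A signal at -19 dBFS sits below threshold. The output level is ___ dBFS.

-31 dBFS

Undershoot = (-13) − (-19) = 6 dB.
At 1:3, that expands to 18 dB under threshold.
Output = -13 − 18 = -31 dBFS.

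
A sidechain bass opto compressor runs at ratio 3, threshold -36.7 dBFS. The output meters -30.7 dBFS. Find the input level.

Post-compression overshoot = -30.7 − (-36.7) = 6 dB.
Undo the ratio: input overshoot = 6 × 3 = 18 dB, giving input = -18.7 dBFS.

-18.7 dBFS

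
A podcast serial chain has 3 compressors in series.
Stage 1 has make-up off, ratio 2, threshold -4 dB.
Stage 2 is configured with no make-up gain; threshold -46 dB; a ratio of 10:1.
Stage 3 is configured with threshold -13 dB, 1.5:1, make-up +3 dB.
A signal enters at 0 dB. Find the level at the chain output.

Stage 1: 4 dB above -4 dB, reduced 2:1 to 2 dB above → -2 dB.
Stage 2: overshoot 44 dB → 44/10 = 4.4 dB → -41.6 dB.
Stage 3: -41.6 dB ≤ -13 dB, so stage 3 doesn't engage; make-up brings it to -38.6 dB.

-38.6 dB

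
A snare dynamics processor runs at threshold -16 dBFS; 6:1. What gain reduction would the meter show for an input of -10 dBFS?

5 dB

Overshoot = -10 − (-16) = 6 dB.
At 6:1, output sits 6/6 = 1 dB above threshold.
Gain reduction = 6 − 1 = 5 dB.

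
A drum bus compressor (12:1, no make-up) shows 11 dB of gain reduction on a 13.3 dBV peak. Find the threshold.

Let T be the threshold. Output overshoot = (input overshoot)/R, so 2.3 − T = (13.3 − T)/12.
12·(2.3 − T) = 13.3 − T → 11·T = 27.6 − 13.3 = 14.3.
T = 14.3/11 = 1.3 dBV.

1.3 dBV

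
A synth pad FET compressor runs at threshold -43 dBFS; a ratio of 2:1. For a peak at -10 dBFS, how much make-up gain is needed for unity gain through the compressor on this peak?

16.5 dB

The peak compresses to -43 + 33/2 = -26.5 dBFS.
To reach -10 dBFS requires -10 − (-26.5) = 16.5 dB of make-up.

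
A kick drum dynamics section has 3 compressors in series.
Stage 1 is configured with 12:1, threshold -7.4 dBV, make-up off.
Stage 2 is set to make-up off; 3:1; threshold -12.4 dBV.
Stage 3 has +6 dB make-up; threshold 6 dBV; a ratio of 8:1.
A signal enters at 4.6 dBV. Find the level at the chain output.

-4.4 dBV

Stage 1: 4.6 dBV is 12 dB over -7.4 dBV; at 12:1 that becomes 1 dB over, giving -6.4 dBV.
Stage 2: 6 dB above -12.4 dBV, reduced 3:1 to 2 dB above → -10.4 dBV.
Stage 3: -10.4 dBV is at or below the 6 dBV threshold — no compression; make-up brings it to -4.4 dBV.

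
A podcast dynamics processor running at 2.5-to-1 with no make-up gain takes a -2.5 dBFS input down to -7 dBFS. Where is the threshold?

-10 dBFS

Input is 7.5 dB above T (since output overshoot × R = input overshoot: (-7 − T)·2.5 = -2.5 − T gives T = -10 dBFS).
Check: -10 + (-2.5 − (-10))/2.5 = -10 + 3 = -7 dBFS. ✓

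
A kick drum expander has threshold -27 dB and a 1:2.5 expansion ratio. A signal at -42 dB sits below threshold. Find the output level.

-64.5 dB

Below threshold, a 1:2.5 expander applies gain = (2.5−1)×(T − x) of attenuation.
(2.5−1) × 15 = 22.5 dB, so output = -42 − 22.5 = -64.5 dB.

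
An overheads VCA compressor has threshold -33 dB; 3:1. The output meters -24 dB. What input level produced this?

-6 dB

The compressed level sits -24 − (-33) = 9 dB over threshold.
Undo the ratio: input overshoot = 9 × 3 = 27 dB, giving input = -6 dB.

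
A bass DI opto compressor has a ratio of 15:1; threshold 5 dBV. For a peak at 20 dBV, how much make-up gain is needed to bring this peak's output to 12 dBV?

6 dB

Overshoot 15 dB → 15/15 = 1 dB after compression, so the compressed level is 5 + 1 = 6 dBV.
Make-up = target − compressed = 12 − 6 = 6 dB.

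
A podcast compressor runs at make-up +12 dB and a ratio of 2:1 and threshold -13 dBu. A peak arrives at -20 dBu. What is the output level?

-8 dBu

-20 dBu is 7 dB below the -13 dBu threshold, so no gain reduction is applied.
Make-up gain adds 12 dB: -20 + 12 = -8 dBu.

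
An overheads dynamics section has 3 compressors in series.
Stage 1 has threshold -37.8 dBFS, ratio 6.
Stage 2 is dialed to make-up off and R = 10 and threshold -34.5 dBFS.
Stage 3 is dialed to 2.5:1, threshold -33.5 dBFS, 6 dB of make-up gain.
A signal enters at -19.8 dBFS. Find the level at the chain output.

Stage 1: -19.8 dBFS is 18 dB over -37.8 dBFS; at 6:1 that becomes 3 dB over, giving -34.8 dBFS.
Stage 2: below threshold (-34.8 ≤ -34.5); passes unchanged; output -34.8 dBFS.
Stage 3: -34.8 dBFS ≤ -33.5 dBFS, so stage 3 doesn't engage; make-up brings it to -28.8 dBFS.

-28.8 dBFS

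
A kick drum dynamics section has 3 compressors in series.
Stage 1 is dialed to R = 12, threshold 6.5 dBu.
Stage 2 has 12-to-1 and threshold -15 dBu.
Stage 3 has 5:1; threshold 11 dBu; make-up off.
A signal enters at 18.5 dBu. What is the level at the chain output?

-13.125 dBu

Stage 1: overshoot 12 dB → 12/12 = 1 dB → 7.5 dBu.
Stage 2: 22.5 dB above -15 dBu, reduced 12:1 to 1.875 dB above → -13.125 dBu.
Stage 3: -13.125 dBu is at or below the 11 dBu threshold — no compression; output -13.125 dBu.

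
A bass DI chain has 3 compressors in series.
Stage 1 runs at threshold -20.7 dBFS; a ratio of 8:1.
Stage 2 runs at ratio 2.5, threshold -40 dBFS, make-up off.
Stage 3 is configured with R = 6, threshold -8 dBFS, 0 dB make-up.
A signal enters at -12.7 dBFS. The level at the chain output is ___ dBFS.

Stage 1: overshoot 8 dB → 8/8 = 1 dB → -19.7 dBFS.
Stage 2: 20.3 dB above -40 dBFS, reduced 2.5:1 to 8.12 dB above → -31.88 dBFS.
Stage 3: -31.88 dBFS ≤ -8 dBFS, so stage 3 doesn't engage; output -31.88 dBFS.

-31.88 dBFS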